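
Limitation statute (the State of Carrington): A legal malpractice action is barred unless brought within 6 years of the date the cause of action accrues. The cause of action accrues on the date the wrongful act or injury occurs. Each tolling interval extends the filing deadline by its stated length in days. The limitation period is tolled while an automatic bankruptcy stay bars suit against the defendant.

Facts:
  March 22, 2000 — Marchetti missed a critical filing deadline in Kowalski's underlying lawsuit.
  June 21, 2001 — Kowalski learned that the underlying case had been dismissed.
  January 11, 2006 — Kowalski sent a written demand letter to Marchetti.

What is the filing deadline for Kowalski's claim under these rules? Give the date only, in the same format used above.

The claim accrued on March 22, 2000, when the wrongful act occurred; under the stated occurrence rule the June 21, 2001 discovery does not delay accrual.
6 years from March 22, 2000 is March 22, 2006.
The other events in the timeline have no effect on the limitation period under the stated rules.

March 22, 2006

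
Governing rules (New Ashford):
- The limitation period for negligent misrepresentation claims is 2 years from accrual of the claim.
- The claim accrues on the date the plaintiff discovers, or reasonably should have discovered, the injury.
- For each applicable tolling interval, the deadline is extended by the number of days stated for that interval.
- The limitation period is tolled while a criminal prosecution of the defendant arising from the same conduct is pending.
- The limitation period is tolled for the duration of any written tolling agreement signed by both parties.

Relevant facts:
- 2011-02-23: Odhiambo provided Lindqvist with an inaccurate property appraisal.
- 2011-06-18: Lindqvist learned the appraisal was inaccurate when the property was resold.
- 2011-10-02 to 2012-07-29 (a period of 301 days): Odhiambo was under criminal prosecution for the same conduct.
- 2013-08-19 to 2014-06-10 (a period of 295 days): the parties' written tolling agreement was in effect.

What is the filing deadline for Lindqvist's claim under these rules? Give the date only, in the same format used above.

The claim did not accrue until Lindqvist discovered the injury on 2011-06-18; the 2011-02-23 act date does not start the clock under the stated rule.
The untolled deadline — 2 years after 2011-06-18 — is 2013-06-18.
Because the pending criminal prosecution ran from 2011-10-02 to 2012-07-29, the deadline is extended by 301 days to 2014-04-15.
The period was tolled for 295 days by the written tolling agreement (2013-08-19 to 2014-06-10), pushing the deadline to 2015-02-04.

2015-02-04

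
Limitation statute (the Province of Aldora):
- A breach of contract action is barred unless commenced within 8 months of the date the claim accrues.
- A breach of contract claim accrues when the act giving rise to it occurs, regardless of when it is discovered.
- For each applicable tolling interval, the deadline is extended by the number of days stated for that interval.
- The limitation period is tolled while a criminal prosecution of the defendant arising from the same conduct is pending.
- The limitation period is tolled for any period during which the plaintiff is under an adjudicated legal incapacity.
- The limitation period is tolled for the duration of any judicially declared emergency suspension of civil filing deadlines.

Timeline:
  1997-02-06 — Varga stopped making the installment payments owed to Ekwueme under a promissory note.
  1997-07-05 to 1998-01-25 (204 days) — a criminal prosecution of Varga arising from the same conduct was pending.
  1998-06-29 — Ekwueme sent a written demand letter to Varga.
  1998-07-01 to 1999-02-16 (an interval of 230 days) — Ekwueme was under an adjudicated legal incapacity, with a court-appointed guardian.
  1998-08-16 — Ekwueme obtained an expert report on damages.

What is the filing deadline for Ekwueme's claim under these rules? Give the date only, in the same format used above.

1998-04-28

The claim accrued on 1997-02-06, the date of the act.
The untolled deadline — 8 months after 1997-02-06 — is 1997-10-06.
The pending criminal prosecution from 1997-07-05 to 1998-01-25 tolled the period for 204 days, extending the deadline to 1998-04-28.
By the time the plaintiff's legal incapacity began on 1998-07-01, the limitation period had already expired on 1998-04-28; that interval cannot revive it.
Nothing else in the chronology tolls or restarts the period.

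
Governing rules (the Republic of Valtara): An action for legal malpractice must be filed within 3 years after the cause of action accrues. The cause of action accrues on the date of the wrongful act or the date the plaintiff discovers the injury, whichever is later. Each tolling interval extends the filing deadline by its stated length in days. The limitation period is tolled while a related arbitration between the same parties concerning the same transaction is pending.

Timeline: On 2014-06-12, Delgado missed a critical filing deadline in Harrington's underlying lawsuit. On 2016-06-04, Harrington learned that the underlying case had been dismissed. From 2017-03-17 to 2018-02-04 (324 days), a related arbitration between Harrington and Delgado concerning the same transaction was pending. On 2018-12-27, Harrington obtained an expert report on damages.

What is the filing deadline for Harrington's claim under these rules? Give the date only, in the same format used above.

The claim accrued on 2016-06-04 — the later of the 2014-06-12 act and the 2016-06-04 discovery.
The untolled deadline — 3 years after 2016-06-04 — is 2019-06-04.
Because the pending related arbitration ran from 2017-03-17 to 2018-02-04, the deadline is extended by 324 days to 2020-04-23.
The other events in the timeline have no effect on the limitation period under the stated rules.

2020-04-23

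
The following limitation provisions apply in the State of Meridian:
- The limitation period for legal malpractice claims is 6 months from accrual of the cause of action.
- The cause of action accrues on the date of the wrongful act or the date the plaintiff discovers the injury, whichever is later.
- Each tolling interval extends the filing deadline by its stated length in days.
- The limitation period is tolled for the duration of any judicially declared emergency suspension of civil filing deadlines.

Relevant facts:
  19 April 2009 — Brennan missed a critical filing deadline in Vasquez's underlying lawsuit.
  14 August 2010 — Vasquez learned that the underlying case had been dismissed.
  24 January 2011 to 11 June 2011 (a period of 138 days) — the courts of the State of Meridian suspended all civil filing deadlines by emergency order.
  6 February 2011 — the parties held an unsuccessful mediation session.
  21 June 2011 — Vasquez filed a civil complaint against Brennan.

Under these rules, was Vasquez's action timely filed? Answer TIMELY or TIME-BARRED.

Taking the later of the act (19 April 2009) and discovery (14 August 2010), the claim accrued on 14 August 2010.
Adding the 6 months base period to 14 August 2010 gives a deadline of 14 February 2011, before any tolling.
The emergency suspension of filing deadlines from 24 January 2011 to 11 June 2011 tolled the period for 138 days, extending the deadline to 2 July 2011.
Nothing else in the chronology tolls or restarts the period.
The 21 June 2011 filing precedes the 2 July 2011 deadline; the claim is timely.

TIMELY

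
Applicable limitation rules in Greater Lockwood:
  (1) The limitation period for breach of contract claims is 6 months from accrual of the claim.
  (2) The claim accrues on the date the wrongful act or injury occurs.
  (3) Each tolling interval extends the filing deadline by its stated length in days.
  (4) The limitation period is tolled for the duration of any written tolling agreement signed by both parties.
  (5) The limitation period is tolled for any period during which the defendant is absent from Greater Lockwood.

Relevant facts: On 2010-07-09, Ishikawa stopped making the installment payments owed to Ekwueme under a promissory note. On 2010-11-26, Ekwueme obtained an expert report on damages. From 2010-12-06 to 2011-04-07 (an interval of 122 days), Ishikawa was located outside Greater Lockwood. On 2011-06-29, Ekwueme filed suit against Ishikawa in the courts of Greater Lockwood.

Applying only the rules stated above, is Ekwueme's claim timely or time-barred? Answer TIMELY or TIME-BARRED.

TIME-BARRED

The limitation period began to run on 2010-07-09.
6 months from 2010-07-09 is 2011-01-09.
The period was tolled for 122 days by the defendant's absence from the jurisdiction (2010-12-06 to 2011-04-07), pushing the deadline to 2011-05-11.
Nothing else in the chronology tolls or restarts the period.
The 2011-06-29 filing falls after the 2011-05-11 deadline; the claim is time-barred.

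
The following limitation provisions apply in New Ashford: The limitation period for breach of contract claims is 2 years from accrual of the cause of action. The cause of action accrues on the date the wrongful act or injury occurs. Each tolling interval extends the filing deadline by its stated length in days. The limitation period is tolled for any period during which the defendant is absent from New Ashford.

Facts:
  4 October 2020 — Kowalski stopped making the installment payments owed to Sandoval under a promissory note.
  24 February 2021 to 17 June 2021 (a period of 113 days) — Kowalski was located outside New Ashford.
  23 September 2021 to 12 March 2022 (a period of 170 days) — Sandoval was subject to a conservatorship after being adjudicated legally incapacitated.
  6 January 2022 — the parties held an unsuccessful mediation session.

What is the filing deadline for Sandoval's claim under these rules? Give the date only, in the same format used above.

25 January 2023

The cause of action accrued on 4 October 2020, the date of the act.
Adding the 2 years base period to 4 October 2020 gives a deadline of 4 October 2022, before any tolling.
The period was tolled for 113 days by the defendant's absence from the jurisdiction (24 February 2021 to 17 June 2021), pushing the deadline to 25 January 2023.
The plaintiff's legal incapacity from 23 September 2021 to 12 March 2022 does not toll the period, because no stated rule makes the plaintiff's incapacity a tolling event.
The other events in the timeline have no effect on the limitation period under the stated rules.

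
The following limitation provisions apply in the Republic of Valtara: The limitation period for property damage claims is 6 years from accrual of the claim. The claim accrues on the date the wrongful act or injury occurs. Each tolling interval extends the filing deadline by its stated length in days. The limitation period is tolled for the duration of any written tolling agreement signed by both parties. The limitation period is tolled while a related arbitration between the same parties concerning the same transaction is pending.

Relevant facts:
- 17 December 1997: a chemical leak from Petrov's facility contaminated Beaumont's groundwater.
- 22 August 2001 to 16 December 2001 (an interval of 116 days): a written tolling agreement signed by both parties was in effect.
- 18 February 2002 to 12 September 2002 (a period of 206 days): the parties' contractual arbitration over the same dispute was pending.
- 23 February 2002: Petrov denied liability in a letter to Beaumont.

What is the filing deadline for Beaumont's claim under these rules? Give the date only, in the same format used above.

3 November 2004

The claim accrued on 17 December 1997, when the wrongful act occurred.
6 years from 17 December 1997 is 17 December 2003.
Because the written tolling agreement ran from 22 August 2001 to 16 December 2001, the deadline is extended by 116 days to 11 April 2004.
Because the pending related arbitration ran from 18 February 2002 to 12 September 2002, the deadline is extended by 206 days to 3 November 2004.
Nothing else in the chronology tolls or restarts the period.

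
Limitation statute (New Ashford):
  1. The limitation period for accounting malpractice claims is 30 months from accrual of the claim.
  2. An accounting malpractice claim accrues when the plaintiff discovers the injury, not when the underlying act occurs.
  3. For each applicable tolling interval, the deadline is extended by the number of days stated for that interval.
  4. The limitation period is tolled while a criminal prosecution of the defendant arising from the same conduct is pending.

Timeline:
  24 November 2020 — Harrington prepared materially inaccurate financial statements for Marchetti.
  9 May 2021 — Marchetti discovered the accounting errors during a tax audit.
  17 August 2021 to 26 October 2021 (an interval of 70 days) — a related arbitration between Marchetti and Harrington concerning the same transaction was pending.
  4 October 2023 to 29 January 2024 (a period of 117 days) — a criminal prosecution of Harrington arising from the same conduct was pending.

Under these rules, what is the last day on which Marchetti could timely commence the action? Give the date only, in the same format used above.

5 March 2024

Accrual is tied to discovery, so the period began on 9 May 2021 rather than on 24 November 2020 when the act occurred.
Adding the 30 months base period to 9 May 2021 gives a deadline of 9 November 2023, before any tolling.
The period was tolled for 117 days by the pending criminal prosecution (4 October 2023 to 29 January 2024), pushing the deadline to 5 March 2024.
No stated provision tolls the period for a pending arbitration, so the interval from 17 August 2021 to 26 October 2021 has no effect on the deadline.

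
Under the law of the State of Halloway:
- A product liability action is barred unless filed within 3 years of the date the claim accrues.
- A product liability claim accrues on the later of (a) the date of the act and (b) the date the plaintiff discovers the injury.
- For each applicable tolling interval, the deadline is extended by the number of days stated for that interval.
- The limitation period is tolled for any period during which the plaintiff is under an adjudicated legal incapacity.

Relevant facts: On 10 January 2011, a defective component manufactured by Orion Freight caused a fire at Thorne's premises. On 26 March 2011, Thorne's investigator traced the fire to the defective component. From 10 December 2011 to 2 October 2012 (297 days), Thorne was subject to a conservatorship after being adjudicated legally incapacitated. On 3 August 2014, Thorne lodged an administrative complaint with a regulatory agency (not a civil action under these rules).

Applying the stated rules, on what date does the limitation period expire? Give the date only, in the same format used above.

The claim accrued on 26 March 2011 — the later of the 10 January 2011 act and the 26 March 2011 discovery.
The untolled deadline — 3 years after 26 March 2011 — is 26 March 2014.
The plaintiff's legal incapacity from 10 December 2011 to 2 October 2012 tolled the period for 297 days, extending the deadline to 17 January 2015.
The other events in the timeline have no effect on the limitation period under the stated rules.

17 January 2015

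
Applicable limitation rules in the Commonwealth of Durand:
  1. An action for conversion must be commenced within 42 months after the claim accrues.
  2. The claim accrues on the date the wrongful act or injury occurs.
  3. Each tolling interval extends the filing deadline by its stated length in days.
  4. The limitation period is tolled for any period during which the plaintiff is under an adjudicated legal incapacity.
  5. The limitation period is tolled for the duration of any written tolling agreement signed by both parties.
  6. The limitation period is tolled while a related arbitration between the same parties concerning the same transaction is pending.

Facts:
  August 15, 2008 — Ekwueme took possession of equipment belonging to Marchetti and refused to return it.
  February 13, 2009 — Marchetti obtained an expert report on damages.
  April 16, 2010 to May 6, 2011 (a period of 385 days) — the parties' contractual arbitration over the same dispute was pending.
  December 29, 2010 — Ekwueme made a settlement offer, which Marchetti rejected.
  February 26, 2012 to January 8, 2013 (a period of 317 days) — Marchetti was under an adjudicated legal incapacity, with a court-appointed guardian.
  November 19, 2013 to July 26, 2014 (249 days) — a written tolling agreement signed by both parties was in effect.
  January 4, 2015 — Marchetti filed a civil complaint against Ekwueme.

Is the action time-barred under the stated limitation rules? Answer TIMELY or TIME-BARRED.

TIME-BARRED

The limitation period began to run on August 15, 2008.
The untolled deadline — 42 months after August 15, 2008 — is February 15, 2012.
The pending related arbitration from April 16, 2010 to May 6, 2011 tolled the period for 385 days, extending the deadline to March 6, 2013.
Because the plaintiff's legal incapacity ran from February 26, 2012 to January 8, 2013, the deadline is extended by 317 days to January 17, 2014.
The written tolling agreement from November 19, 2013 to July 26, 2014 tolled the period for 249 days, extending the deadline to September 23, 2014.
The other events in the timeline have no effect on the limitation period under the stated rules.
Filing on January 4, 2015 missed the September 23, 2014 deadline — the action is time-barred.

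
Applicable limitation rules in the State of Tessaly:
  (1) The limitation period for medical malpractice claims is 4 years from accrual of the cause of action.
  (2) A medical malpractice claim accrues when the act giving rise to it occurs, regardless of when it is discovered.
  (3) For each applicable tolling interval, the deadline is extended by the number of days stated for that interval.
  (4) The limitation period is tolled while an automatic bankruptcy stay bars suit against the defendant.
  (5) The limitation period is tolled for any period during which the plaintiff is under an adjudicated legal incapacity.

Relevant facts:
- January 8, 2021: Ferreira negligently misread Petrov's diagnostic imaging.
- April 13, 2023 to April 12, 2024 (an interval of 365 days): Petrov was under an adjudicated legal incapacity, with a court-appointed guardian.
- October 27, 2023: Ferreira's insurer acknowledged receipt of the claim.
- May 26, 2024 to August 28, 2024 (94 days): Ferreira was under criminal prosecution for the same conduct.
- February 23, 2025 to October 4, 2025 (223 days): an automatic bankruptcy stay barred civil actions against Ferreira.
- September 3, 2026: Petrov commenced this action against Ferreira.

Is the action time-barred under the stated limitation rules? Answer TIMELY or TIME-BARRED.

The claim accrued on January 8, 2021, when the wrongful act occurred.
The untolled deadline — 4 years after January 8, 2021 — is January 8, 2025.
Because the plaintiff's legal incapacity ran from April 13, 2023 to April 12, 2024, the deadline is extended by 365 days to January 8, 2026.
The automatic bankruptcy stay from February 23, 2025 to October 4, 2025 tolled the period for 223 days, extending the deadline to August 19, 2026.
No stated provision tolls the period for a criminal prosecution, so the interval from May 26, 2024 to August 28, 2024 has no effect on the deadline.
Nothing else in the chronology tolls or restarts the period.
Filing on September 3, 2026 missed the August 19, 2026 deadline — the action is time-barred.

TIME-BARRED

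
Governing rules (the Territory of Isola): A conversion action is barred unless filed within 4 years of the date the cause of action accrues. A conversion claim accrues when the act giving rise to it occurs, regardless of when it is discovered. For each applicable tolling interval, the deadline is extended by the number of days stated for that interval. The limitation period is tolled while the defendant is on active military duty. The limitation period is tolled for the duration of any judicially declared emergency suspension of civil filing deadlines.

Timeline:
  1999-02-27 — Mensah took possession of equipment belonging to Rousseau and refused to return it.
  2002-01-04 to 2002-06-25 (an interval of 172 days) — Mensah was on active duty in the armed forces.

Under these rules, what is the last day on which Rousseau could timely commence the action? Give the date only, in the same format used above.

The cause of action accrued on 1999-02-27, the date of the act.
Adding the 4 years base period to 1999-02-27 gives a deadline of 2003-02-27, before any tolling.
Because the defendant's active military service ran from 2002-01-04 to 2002-06-25, the deadline is extended by 172 days to 2003-08-18.

2003-08-18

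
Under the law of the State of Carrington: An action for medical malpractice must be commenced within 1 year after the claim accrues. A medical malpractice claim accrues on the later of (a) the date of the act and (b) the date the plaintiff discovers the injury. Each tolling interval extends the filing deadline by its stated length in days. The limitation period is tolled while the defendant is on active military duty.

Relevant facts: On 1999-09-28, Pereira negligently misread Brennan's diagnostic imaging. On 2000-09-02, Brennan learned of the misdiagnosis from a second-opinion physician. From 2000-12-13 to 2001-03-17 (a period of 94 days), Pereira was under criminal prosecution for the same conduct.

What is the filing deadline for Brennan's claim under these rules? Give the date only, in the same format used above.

Because discovery on 2000-09-02 post-dates the 1999-09-28 act, accrual under the later-of rule falls on 2000-09-02.
1 year from 2000-09-02 is 2001-09-02.
The pending criminal prosecution from 2000-12-13 to 2001-03-17 does not toll the period, because no stated rule makes a criminal prosecution a tolling event.

2001-09-02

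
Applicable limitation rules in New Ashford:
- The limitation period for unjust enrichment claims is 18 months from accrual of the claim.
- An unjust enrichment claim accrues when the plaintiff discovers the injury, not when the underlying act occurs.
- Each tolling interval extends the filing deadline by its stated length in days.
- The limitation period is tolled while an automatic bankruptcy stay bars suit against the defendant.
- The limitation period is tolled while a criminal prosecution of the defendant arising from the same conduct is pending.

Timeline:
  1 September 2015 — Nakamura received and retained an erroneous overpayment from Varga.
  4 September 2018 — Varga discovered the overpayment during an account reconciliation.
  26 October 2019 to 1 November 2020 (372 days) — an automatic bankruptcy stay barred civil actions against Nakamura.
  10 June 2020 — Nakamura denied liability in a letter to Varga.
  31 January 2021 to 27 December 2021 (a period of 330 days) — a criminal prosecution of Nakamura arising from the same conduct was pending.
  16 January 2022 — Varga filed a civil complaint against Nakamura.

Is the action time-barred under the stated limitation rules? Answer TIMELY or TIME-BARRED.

Accrual is tied to discovery, so the period began on 4 September 2018 rather than on 1 September 2015 when the act occurred.
The untolled deadline — 18 months after 4 September 2018 — is 4 March 2020.
The period was tolled for 372 days by the automatic bankruptcy stay (26 October 2019 to 1 November 2020), pushing the deadline to 11 March 2021.
Because the pending criminal prosecution ran from 31 January 2021 to 27 December 2021, the deadline is extended by 330 days to 4 February 2022.
The other events in the timeline have no effect on the limitation period under the stated rules.
The 16 January 2022 filing precedes the 4 February 2022 deadline; the claim is timely.

TIMELY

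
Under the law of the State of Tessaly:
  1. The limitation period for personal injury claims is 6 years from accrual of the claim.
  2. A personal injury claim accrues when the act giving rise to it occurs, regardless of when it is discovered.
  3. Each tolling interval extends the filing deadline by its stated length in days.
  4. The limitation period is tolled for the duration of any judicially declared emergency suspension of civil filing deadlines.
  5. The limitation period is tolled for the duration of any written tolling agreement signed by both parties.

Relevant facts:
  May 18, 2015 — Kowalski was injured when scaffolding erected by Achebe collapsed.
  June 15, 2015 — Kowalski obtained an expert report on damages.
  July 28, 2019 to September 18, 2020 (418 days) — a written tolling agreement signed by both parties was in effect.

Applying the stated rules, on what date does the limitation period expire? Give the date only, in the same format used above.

The limitation period began to run on May 18, 2015.
The untolled deadline — 6 years after May 18, 2015 — is May 18, 2021.
The written tolling agreement from July 28, 2019 to September 18, 2020 tolled the period for 418 days, extending the deadline to July 10, 2022.
None of the other events listed affects the running of the period under the stated rules.

July 10, 2022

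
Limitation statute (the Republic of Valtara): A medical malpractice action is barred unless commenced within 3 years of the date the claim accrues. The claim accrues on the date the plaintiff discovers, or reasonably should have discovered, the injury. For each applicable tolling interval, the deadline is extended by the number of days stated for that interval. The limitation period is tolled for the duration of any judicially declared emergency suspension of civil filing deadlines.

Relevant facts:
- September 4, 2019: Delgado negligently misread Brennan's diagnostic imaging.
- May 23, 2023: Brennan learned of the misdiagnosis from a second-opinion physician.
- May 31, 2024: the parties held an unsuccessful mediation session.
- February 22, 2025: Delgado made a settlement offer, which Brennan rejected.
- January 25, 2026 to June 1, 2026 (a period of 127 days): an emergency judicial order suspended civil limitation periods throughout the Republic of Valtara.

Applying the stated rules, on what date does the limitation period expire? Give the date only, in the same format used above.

Under the discovery rule, the claim accrued on May 23, 2023, when Brennan discovered the injury — not on the September 4, 2019 date of the underlying act.
The untolled deadline — 3 years after May 23, 2023 — is May 23, 2026.
Because the emergency suspension of filing deadlines ran from January 25, 2026 to June 1, 2026, the deadline is extended by 127 days to September 27, 2026.
Nothing else in the chronology tolls or restarts the period.

September 27, 2026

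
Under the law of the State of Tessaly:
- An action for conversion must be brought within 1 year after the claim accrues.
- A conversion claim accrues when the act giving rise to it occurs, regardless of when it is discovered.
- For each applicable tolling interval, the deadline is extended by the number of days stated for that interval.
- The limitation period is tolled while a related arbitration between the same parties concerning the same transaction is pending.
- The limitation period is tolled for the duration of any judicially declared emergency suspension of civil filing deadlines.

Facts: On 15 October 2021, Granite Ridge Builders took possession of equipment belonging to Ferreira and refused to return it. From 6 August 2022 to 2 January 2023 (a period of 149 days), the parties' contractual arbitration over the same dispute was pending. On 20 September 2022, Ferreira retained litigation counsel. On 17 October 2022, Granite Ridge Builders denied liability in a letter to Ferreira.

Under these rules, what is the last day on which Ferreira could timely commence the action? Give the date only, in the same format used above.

The claim accrued on 15 October 2021, the date of the act.
1 year from 15 October 2021 is 15 October 2022.
The period was tolled for 149 days by the pending related arbitration (6 August 2022 to 2 January 2023), pushing the deadline to 13 March 2023.
None of the other events listed affects the running of the period under the stated rules.

13 March 2023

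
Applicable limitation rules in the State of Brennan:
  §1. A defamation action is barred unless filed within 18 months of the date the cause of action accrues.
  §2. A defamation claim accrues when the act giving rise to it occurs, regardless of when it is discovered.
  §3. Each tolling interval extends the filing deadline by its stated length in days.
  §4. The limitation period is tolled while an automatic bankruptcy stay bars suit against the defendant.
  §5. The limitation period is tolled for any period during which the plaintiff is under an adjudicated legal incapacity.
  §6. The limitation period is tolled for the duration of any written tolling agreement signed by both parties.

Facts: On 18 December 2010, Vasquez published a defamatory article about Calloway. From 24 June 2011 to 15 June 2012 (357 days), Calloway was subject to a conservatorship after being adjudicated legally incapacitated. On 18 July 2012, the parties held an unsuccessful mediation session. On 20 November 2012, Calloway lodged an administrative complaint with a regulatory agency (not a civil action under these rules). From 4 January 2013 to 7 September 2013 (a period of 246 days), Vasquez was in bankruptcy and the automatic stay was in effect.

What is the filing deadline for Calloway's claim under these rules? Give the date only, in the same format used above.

11 February 2014

The claim accrued on 18 December 2010, when the wrongful act occurred.
The untolled deadline — 18 months after 18 December 2010 — is 18 June 2012.
Because the plaintiff's legal incapacity ran from 24 June 2011 to 15 June 2012, the deadline is extended by 357 days to 10 June 2013.
Because the automatic bankruptcy stay ran from 4 January 2013 to 7 September 2013, the deadline is extended by 246 days to 11 February 2014.
None of the other events listed affects the running of the period under the stated rules.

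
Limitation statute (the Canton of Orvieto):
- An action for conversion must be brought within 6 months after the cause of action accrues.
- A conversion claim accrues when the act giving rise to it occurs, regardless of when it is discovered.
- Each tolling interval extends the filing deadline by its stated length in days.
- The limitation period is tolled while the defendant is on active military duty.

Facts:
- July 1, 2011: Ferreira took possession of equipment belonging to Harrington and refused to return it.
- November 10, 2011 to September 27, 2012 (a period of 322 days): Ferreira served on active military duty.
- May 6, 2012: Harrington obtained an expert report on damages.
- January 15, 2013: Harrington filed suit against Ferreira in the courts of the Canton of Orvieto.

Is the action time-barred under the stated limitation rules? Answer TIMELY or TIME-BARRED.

The cause of action accrued on July 1, 2011, the date of the act.
The untolled deadline — 6 months after July 1, 2011 — is January 1, 2012.
The defendant's active military service from November 10, 2011 to September 27, 2012 tolled the period for 322 days, extending the deadline to November 18, 2012.
The other events in the timeline have no effect on the limitation period under the stated rules.
Filing on January 15, 2013 missed the November 18, 2012 deadline — the action is time-barred.

TIME-BARRED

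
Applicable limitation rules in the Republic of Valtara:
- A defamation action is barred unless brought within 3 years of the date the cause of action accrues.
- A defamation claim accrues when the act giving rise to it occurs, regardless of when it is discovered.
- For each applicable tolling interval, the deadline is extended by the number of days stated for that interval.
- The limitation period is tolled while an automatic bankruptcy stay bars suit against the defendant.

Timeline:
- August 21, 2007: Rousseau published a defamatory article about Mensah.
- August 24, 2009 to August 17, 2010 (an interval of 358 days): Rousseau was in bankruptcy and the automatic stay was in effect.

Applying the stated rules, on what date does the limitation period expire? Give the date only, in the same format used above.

August 14, 2011

The claim accrued on August 21, 2007, when the wrongful act occurred.
The untolled deadline — 3 years after August 21, 2007 — is August 21, 2010.
Because the automatic bankruptcy stay ran from August 24, 2009 to August 17, 2010, the deadline is extended by 358 days to August 14, 2011.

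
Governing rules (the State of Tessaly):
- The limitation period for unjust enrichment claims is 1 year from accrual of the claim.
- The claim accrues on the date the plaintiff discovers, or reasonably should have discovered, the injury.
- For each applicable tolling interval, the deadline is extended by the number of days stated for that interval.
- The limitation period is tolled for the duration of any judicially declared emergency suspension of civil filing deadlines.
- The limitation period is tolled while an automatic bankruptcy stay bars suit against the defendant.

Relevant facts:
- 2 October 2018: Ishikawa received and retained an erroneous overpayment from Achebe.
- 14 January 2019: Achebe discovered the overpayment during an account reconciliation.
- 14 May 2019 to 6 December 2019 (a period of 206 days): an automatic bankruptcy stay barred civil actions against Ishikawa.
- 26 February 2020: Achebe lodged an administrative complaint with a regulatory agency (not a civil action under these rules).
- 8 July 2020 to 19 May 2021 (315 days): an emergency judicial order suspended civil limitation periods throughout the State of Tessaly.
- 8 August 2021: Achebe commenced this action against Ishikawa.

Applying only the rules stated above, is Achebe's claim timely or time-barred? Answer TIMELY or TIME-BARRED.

The claim did not accrue until Achebe discovered the injury on 14 January 2019; the 2 October 2018 act date does not start the clock under the stated rule.
1 year from 14 January 2019 is 14 January 2020.
Because the automatic bankruptcy stay ran from 14 May 2019 to 6 December 2019, the deadline is extended by 206 days to 7 August 2020.
The period was tolled for 315 days by the emergency suspension of filing deadlines (8 July 2020 to 19 May 2021), pushing the deadline to 18 June 2021.
Nothing else in the chronology tolls or restarts the period.
The 8 August 2021 filing falls after the 18 June 2021 deadline; the claim is time-barred.

TIME-BARRED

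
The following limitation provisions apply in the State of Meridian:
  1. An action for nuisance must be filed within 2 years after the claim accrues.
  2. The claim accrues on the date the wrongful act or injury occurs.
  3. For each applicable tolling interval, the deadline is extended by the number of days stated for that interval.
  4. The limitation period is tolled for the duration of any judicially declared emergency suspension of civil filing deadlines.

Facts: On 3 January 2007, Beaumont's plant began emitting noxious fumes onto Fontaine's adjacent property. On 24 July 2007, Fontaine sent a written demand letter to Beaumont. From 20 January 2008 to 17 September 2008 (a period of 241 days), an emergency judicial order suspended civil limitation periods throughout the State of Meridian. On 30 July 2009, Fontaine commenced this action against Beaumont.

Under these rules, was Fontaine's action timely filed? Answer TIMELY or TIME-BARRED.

TIMELY

The limitation period began to run on 3 January 2007.
2 years from 3 January 2007 is 3 January 2009.
Because the emergency suspension of filing deadlines ran from 20 January 2008 to 17 September 2008, the deadline is extended by 241 days to 1 September 2009.
Nothing else in the chronology tolls or restarts the period.
The 30 July 2009 filing precedes the 1 September 2009 deadline; the claim is timely.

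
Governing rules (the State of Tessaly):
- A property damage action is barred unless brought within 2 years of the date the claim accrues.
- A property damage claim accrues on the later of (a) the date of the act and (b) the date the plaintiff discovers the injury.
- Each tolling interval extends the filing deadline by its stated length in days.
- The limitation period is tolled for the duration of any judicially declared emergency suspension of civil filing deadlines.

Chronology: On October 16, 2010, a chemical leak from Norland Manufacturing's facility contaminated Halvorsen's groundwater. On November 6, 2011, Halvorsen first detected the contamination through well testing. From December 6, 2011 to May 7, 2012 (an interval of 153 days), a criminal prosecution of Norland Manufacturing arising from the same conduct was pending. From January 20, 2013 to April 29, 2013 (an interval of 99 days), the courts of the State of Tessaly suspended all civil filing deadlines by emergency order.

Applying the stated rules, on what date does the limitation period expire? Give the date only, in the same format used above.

February 13, 2014

The claim accrued on November 6, 2011 — the later of the October 16, 2010 act and the November 6, 2011 discovery.
Adding the 2 years base period to November 6, 2011 gives a deadline of November 6, 2013, before any tolling.
The period was tolled for 99 days by the emergency suspension of filing deadlines (January 20, 2013 to April 29, 2013), pushing the deadline to February 13, 2014.
The pending criminal prosecution from December 6, 2011 to May 7, 2012 does not toll the period, because no stated rule makes a criminal prosecution a tolling event.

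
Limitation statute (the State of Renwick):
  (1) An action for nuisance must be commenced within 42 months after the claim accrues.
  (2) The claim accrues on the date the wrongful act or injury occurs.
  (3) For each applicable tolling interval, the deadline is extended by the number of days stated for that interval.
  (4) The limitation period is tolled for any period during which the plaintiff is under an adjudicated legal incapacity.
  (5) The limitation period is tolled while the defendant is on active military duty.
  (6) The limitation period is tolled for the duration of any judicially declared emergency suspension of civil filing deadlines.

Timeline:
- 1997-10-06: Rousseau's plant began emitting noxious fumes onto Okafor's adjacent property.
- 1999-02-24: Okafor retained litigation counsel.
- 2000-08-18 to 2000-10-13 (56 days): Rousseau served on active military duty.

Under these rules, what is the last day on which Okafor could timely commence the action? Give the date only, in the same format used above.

The claim accrued on 1997-10-06, the date of the act.
42 months from 1997-10-06 is 2001-04-06.
The defendant's active military service from 2000-08-18 to 2000-10-13 tolled the period for 56 days, extending the deadline to 2001-06-01.
None of the other events listed affects the running of the period under the stated rules.

2001-06-01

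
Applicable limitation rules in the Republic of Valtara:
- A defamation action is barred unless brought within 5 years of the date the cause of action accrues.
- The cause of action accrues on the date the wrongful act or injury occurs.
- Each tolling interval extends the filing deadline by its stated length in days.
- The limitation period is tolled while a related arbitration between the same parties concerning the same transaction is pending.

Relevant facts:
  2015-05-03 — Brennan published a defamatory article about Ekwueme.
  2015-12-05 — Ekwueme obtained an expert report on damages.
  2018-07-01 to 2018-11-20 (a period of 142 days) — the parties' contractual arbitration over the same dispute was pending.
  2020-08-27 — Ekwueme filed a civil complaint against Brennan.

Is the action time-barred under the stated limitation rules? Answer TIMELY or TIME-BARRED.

The limitation period began to run on 2015-05-03.
Adding the 5 years base period to 2015-05-03 gives a deadline of 2020-05-03, before any tolling.
The pending related arbitration from 2018-07-01 to 2018-11-20 tolled the period for 142 days, extending the deadline to 2020-09-22.
Nothing else in the chronology tolls or restarts the period.
Filing on 2020-08-27 beat the 2020-09-22 deadline — the action is timely.

TIMELY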